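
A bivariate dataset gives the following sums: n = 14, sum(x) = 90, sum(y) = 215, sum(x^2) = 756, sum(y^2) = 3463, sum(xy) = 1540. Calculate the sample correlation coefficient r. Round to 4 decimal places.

S_xy = nΣxy − ΣxΣy = 14·1540 − 90·215 = 21560 − 19350 = 2210
S_xx = nΣx² − (Σx)² = 14·756 − 90² = 10584 − 8100 = 2484
S_yy = nΣy² − (Σy)² = 14·3463 − 215² = 48482 − 46225 = 2257
r = S_xy / √(S_xx·S_yy) = 2210 / √(2484·2257) = 2210 / √5606388 = 2210 / 2367.7812 = 0.9334

0.9334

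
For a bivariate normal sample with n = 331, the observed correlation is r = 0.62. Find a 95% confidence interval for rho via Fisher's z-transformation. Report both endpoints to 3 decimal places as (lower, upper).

z_r = atanh(0.62) = 0.725005;  SE = 1/√(n−3) = 1/√328 = 0.055216
z-limits: 0.725005 ± 1.960·0.055216 = 0.725005 ± 0.108223 = [0.616782, 0.833228]
ρ-limits: (tanh 0.616782, tanh 0.833228) = (0.549, 0.682)

(0.549, 0.682)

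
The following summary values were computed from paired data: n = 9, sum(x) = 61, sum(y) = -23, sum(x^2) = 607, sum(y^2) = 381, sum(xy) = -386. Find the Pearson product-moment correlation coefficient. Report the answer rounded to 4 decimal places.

-0.9214

Numerator: nΣxy − (Σx)(Σy) = 9·(-386) − (61)(-23) = -2071
Denominator: √[(nΣx²−(Σx)²)(nΣy²−(Σy)²)]
  nΣx²−(Σx)² = 9·607 − 3721 = 1742;  nΣy²−(Σy)² = 9·381 − 529 = 2900
  √(1742·2900) = √5051800 = 2247.6210
r = -2071 / 2247.6210 = -0.9214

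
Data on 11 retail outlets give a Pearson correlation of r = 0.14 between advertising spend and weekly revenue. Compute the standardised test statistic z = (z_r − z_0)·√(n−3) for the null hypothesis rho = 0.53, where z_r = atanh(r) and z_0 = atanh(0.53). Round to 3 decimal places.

-1.271

Fisher z: atanh(0.14) = 0.140926, atanh(0.53) = 0.590145
z = (z_r − z_0)·√(n−3) = (0.140926 − 0.590145)·√8 = -0.449219 · 2.828427 = -1.271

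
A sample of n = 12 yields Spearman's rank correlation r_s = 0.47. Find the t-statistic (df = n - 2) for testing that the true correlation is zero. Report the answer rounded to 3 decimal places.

1.684

1 − r_s² = 1 − 0.2209 = 0.7791;  √(1−r_s²) = 0.882666
√(n−2) = √10 = 3.162278
t = r_s·√(n−2)/√(1−r_s²) = 0.47 · 3.162278 / 0.882666 = 1.684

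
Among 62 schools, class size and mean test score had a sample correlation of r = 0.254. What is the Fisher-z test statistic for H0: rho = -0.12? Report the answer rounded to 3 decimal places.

2.921

Fisher z: atanh(0.254) = 0.259684, atanh(-0.12) = -0.120581
z = (z_r − z_0)·√(n−3) = (0.259684 − (-0.120581))·√59 = 0.380265 · 7.681146 = 2.921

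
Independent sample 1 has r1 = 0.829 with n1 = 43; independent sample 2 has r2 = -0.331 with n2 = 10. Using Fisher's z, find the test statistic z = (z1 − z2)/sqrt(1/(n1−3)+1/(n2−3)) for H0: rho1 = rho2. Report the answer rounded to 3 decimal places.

Fisher z-transforms: z1 = atanh(0.829) = 1.184931, z2 = atanh(-0.331) = -0.343951; difference d = 1.528882
Var(d) = 1/40 + 1/7 = 0.0250000 + 0.1428571 = 0.1678571
z = d/√Var(d) = 1.528882 / √0.1678571 = 1.528882 / 0.409704 = 3.732

3.732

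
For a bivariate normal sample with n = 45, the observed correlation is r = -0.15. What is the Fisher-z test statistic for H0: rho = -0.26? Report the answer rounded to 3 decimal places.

0.745

Fisher z: atanh(-0.15) = -0.151140, atanh(-0.26) = -0.266108
z = (z_r − z_0)·√(n−3) = (-0.151140 − (-0.266108))·√42 = 0.114968 · 6.480741 = 0.745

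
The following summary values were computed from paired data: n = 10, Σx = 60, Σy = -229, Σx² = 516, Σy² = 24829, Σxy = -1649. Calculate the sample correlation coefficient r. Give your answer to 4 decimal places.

S_xy = nΣxy − ΣxΣy = 10·(-1649) − 60·(-229) = -16490 − (-13740) = -2750
S_xx = nΣx² − (Σx)² = 10·516 − 60² = 5160 − 3600 = 1560
S_yy = nΣy² − (Σy)² = 10·24829 − (-229)² = 248290 − 52441 = 195849
r = S_xy / √(S_xx·S_yy) = -2750 / √(1560·195849) = -2750 / √305524440 = -2750 / 17479.2574 = -0.1573

-0.1573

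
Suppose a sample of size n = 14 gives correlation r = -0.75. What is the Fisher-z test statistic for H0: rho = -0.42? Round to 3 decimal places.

-1.742

z_r = atanh(-0.75) = -0.972955,  z_0 = atanh(-0.42) = -0.447692
SE = 1/√(n−3) = 1/√11 = 0.301511
z = (z_r − z_0)/SE = (-0.972955 − (-0.447692)) / 0.301511 = -0.525263 / 0.301511 = -1.742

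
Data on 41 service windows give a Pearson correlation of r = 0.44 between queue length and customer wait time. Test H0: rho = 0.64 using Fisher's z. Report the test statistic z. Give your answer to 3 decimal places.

Fisher z: atanh(0.44) = 0.472231, atanh(0.64) = 0.758174
z = (z_r − z_0)·√(n−3) = (0.472231 − 0.758174)·√38 = -0.285943 · 6.164414 = -1.763

-1.763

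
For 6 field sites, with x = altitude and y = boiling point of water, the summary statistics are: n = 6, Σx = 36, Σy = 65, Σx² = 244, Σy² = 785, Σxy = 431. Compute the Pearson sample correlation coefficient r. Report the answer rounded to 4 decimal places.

Numerator: nΣxy − (Σx)(Σy) = 6·431 − (36)(65) = 246
Denominator: √[(nΣx²−(Σx)²)(nΣy²−(Σy)²)]
  nΣx²−(Σx)² = 6·244 − 1296 = 168;  nΣy²−(Σy)² = 6·785 − 4225 = 485
  √(168·485) = √81480 = 285.4470
r = 246 / 285.4470 = 0.8618

0.8618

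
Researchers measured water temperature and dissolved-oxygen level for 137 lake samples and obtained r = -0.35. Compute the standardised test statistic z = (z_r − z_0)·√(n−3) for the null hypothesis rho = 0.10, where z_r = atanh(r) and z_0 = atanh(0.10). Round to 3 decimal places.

z_r = atanh(-0.35) = -0.365444,  z_0 = atanh(0.10) = 0.100335
SE = 1/√(n−3) = 1/√134 = 0.086387
z = (z_r − z_0)/SE = (-0.365444 − 0.100335) / 0.086387 = -0.465779 / 0.086387 = -5.392

-5.392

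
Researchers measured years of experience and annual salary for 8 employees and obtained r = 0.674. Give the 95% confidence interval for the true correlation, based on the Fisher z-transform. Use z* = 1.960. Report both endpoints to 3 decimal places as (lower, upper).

(-0.058, 0.935)

z_r = atanh(0.674) = 0.818037;  SE = 1/√(n−3) = 1/√5 = 0.447214
z-limits: 0.818037 ± 1.960·0.447214 = 0.818037 ± 0.876539 = [-0.058502, 1.694576]
ρ-limits: (tanh -0.058502, tanh 1.694576) = (-0.058, 0.935)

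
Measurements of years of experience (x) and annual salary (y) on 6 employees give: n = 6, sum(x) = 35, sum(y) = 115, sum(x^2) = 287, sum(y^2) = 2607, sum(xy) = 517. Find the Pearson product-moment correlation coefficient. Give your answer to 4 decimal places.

S_xy = nΣxy − ΣxΣy = 6·517 − 35·115 = 3102 − 4025 = -923
S_xx = nΣx² − (Σx)² = 6·287 − 35² = 1722 − 1225 = 497
S_yy = nΣy² − (Σy)² = 6·2607 − 115² = 15642 − 13225 = 2417
r = S_xy / √(S_xx·S_yy) = -923 / √(497·2417) = -923 / √1201249 = -923 / 1096.0151 = -0.8421

-0.8421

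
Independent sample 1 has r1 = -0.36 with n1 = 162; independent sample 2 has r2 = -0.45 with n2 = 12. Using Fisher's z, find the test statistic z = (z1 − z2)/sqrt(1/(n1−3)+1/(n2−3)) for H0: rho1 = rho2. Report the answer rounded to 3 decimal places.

z1 = atanh(-0.36) = -0.376886,  z2 = atanh(-0.45) = -0.484700
SE = √(1/(n1−3) + 1/(n2−3)) = √(1/159 + 1/9) = √(0.0062893 + 0.1111111) = √0.1174004 = 0.342637
z = (z1 − z2)/SE = (-0.376886 − (-0.484700)) / 0.342637 = 0.107814 / 0.342637 = 0.315

0.315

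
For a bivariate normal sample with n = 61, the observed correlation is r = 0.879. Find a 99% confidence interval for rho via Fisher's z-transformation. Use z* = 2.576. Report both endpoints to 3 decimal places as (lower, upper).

z_r = atanh(0.879) = 1.371352;  SE = 1/√(n−3) = 1/√58 = 0.131306
z-limits: 1.371352 ± 2.576·0.131306 = 1.371352 ± 0.338244 = [1.033108, 1.709596]
ρ-limits: (tanh 1.033108, tanh 1.709596) = (0.775, 0.937)

(0.775, 0.937)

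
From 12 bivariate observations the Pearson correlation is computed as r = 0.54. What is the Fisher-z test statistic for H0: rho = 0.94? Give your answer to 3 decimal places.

-3.402

Fisher z: atanh(0.54) = 0.604156, atanh(0.94) = 1.738049
z = (z_r − z_0)·√(n−3) = (0.604156 − 1.738049)·√9 = -1.133893 · 3.000000 = -3.402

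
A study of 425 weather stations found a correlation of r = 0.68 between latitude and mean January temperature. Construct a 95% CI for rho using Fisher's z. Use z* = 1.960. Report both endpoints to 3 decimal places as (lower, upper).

z_r = atanh(0.68) = 0.829114;  SE = 1/√(n−3) = 1/√422 = 0.048679
z-limits: 0.829114 ± 1.960·0.048679 = 0.829114 ± 0.095411 = [0.733703, 0.924525]
ρ-limits: (tanh 0.733703, tanh 0.924525) = (0.625, 0.728)

(0.625, 0.728)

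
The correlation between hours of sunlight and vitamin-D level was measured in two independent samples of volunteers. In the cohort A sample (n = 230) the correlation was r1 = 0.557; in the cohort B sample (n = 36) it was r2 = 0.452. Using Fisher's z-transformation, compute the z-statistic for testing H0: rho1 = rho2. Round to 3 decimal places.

Fisher z-transforms: z1 = atanh(0.557) = 0.628473, z2 = atanh(0.452) = 0.487211; difference d = 0.141262
Var(d) = 1/227 + 1/33 = 0.0044053 + 0.0303030 = 0.0347083
z = d/√Var(d) = 0.141262 / √0.0347083 = 0.141262 / 0.186302 = 0.758

0.758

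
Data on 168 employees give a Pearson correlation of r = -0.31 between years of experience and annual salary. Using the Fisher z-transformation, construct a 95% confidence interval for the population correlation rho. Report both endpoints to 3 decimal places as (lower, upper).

(-0.441, -0.166)

z_r = atanh(-0.31) = -0.320545;  SE = 1/√(n−3) = 1/√165 = 0.077850
z-limits: -0.320545 ± 1.960·0.077850 = -0.320545 ± 0.152586 = [-0.473131, -0.167959]
ρ-limits: (tanh -0.473131, tanh -0.167959) = (-0.441, -0.166)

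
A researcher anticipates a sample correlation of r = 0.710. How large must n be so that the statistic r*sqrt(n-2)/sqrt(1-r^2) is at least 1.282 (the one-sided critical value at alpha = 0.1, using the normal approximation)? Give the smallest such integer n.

Need r·√(n−2)/√(1−r²) ≥ 1.282
√(n−2) ≥ 1.282·√(1−0.504100) / 0.710 = 1.282·0.704202 / 0.710 = 1.2715
n−2 ≥ 1.6167  ⇒  n ≥ 3.6167
Smallest integer n = 4

4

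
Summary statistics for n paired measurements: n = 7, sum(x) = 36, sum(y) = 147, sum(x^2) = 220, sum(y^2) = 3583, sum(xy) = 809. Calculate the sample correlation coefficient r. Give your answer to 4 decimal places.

0.4031

S_xy = nΣxy − ΣxΣy = 7·809 − 36·147 = 5663 − 5292 = 371
S_xx = nΣx² − (Σx)² = 7·220 − 36² = 1540 − 1296 = 244
S_yy = nΣy² − (Σy)² = 7·3583 − 147² = 25081 − 21609 = 3472
r = S_xy / √(S_xx·S_yy) = 371 / √(244·3472) = 371 / √847168 = 371 / 920.4173 = 0.4031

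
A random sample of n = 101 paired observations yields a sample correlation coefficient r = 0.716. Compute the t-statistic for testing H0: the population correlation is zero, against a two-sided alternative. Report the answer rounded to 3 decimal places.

10.205

t = r·√(n−2) / √(1−r²) with r = 0.716, n = 101
  = 0.716·√99 / √(1 − 0.512656)
  = 0.716·9.949874 / 0.698100
  = 7.124110 / 0.698100 = 10.205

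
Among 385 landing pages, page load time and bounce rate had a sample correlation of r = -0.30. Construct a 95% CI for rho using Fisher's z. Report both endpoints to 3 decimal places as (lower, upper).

z_r = atanh(-0.30) = -0.309520;  SE = 1/√(n−3) = 1/√382 = 0.051164
z-limits: -0.309520 ± 1.960·0.051164 = -0.309520 ± 0.100281 = [-0.409801, -0.209239]
ρ-limits: (tanh -0.409801, tanh -0.209239) = (-0.388, -0.206)

(-0.388, -0.206)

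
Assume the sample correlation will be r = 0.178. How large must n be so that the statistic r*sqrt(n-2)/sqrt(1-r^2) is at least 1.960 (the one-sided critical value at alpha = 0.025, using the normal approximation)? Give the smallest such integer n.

120

Need r·√(n−2)/√(1−r²) ≥ 1.960
√(n−2) ≥ 1.960·√(1−0.031684) / 0.178 = 1.960·0.984030 / 0.178 = 10.8354
n−2 ≥ 117.4059  ⇒  n ≥ 119.4059
Smallest integer n = 120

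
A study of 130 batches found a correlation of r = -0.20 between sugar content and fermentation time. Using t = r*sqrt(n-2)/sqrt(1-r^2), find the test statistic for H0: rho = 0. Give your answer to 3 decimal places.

-2.309

t = r·√(n−2) / √(1−r²) with r = -0.20, n = 130
  = -0.20·√128 / √(1 − 0.0400)
  = -0.20·11.313708 / 0.979796
  = -2.262742 / 0.979796 = -2.309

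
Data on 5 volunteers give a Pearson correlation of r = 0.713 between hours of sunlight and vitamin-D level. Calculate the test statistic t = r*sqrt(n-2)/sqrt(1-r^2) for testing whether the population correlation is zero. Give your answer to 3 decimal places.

t = r·√(n−2) / √(1−r²) with r = 0.713, n = 5
  = 0.713·√3 / √(1 − 0.508369)
  = 0.713·1.732051 / 0.701164
  = 1.234952 / 0.701164 = 1.761

1.761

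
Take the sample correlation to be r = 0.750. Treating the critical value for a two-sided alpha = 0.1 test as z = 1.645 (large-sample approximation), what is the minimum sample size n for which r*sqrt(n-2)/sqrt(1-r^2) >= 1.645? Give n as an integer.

r√(n−2)/√(1−r²) ≥ 1.645  ⇔  n−2 ≥ (1.645)²·(1−r²)/r²
(1−r²)/r² = (1−0.562500)/0.562500 = 0.7778
n ≥ 2 + 2.706025·0.7778 = 2 + 2.1047 = 4.1047
⌈4.1047⌉ = 5

5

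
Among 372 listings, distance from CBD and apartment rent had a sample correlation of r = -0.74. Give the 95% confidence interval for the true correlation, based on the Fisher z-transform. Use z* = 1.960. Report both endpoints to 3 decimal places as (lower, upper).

(-0.783, -0.690)

z_r = atanh(-0.74) = -0.950479;  SE = 1/√(n−3) = 1/√369 = 0.052058
z-limits: -0.950479 ± 1.960·0.052058 = -0.950479 ± 0.102034 = [-1.052513, -0.848445]
ρ-limits: (tanh -1.052513, tanh -0.848445) = (-0.783, -0.690)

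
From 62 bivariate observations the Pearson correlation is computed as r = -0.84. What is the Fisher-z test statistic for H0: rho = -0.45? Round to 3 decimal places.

-5.657

z_r = atanh(-0.84) = -1.221174,  z_0 = atanh(-0.45) = -0.484700
SE = 1/√(n−3) = 1/√59 = 0.130189
z = (z_r − z_0)/SE = (-1.221174 − (-0.484700)) / 0.130189 = -0.736474 / 0.130189 = -5.657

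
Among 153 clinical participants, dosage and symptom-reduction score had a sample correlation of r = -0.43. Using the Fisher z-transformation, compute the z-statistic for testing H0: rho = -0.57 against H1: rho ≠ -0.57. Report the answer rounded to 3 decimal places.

2.298

z_r = atanh(-0.43) = -0.459897,  z_0 = atanh(-0.57) = -0.647523
SE = 1/√(n−3) = 1/√150 = 0.081650
z = (z_r − z_0)/SE = (-0.459897 − (-0.647523)) / 0.081650 = 0.187626 / 0.081650 = 2.298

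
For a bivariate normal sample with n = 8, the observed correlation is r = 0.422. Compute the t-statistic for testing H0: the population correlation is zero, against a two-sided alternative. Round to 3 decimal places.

1.140

1 − r² = 1 − 0.178084 = 0.821916;  √(1−r²) = 0.906596
√(n−2) = √6 = 2.449490
t = r·√(n−2)/√(1−r²) = 0.422 · 2.449490 / 0.906596 = 1.140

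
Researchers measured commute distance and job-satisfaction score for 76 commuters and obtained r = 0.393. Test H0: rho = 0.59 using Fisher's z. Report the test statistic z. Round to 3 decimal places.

-2.241

Fisher z: atanh(0.393) = 0.415343, atanh(0.59) = 0.677666
z = (z_r − z_0)·√(n−3) = (0.415343 − 0.677666)·√73 = -0.262323 · 8.544004 = -2.241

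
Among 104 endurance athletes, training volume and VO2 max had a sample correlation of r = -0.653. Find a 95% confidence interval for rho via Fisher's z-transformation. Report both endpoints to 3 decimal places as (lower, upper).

z_r = atanh(-0.653) = -0.780511;  SE = 1/√(n−3) = 1/√101 = 0.099504
z-limits: -0.780511 ± 1.960·0.099504 = -0.780511 ± 0.195028 = [-0.975539, -0.585483]
ρ-limits: (tanh -0.975539, tanh -0.585483) = (-0.751, -0.527)

(-0.751, -0.527)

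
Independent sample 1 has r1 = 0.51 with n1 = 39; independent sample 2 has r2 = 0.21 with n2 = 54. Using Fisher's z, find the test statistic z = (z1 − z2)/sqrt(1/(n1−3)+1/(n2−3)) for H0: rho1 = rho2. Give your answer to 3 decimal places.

z1 = atanh(0.51) = 0.562730,  z2 = atanh(0.21) = 0.213171
SE = √(1/(n1−3) + 1/(n2−3)) = √(1/36 + 1/51) = √(0.0277778 + 0.0196078) = √0.0473856 = 0.217682
z = (z1 − z2)/SE = (0.562730 − 0.213171) / 0.217682 = 0.349559 / 0.217682 = 1.606

1.606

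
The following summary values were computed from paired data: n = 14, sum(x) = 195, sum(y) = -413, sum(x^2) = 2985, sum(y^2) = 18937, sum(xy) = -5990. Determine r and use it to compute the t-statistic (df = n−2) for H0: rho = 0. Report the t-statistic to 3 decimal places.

Numerator: nΣxy − (Σx)(Σy) = 14·(-5990) − (195)(-413) = -3325
Denominator: √[(nΣx²−(Σx)²)(nΣy²−(Σy)²)]
  nΣx²−(Σx)² = 14·2985 − 38025 = 3765;  nΣy²−(Σy)² = 14·18937 − 170569 = 94549
  √(3765·94549) = √355976985 = 18867.3524
r = -3325 / 18867.3524 = -0.1762
t = r·√(n−2)/√(1−r²) = -0.1762·√12 / √(1−0.031046) = -0.610375 / 0.984355 = -0.620

-0.620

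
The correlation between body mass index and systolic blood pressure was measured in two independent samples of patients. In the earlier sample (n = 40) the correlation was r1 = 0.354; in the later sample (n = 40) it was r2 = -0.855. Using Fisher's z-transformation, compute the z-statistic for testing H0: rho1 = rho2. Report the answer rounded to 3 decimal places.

7.073

z1 = atanh(0.354) = 0.370009,  z2 = atanh(-0.855) = -1.274453
SE = √(1/(n1−3) + 1/(n2−3)) = √(1/37 + 1/37) = √(0.0270270 + 0.0270270) = √0.0540540 = 0.232495
z = (z1 − z2)/SE = (0.370009 − (-1.274453)) / 0.232495 = 1.644462 / 0.232495 = 7.073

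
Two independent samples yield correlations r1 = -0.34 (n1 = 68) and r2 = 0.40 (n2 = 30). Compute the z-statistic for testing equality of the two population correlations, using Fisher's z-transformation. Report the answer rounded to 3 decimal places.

z1 = atanh(-0.34) = -0.354093,  z2 = atanh(0.40) = 0.423649
SE = √(1/(n1−3) + 1/(n2−3)) = √(1/65 + 1/27) = √(0.0153846 + 0.0370370) = √0.0524216 = 0.228958
z = (z1 − z2)/SE = (-0.354093 − 0.423649) / 0.228958 = -0.777742 / 0.228958 = -3.397

-3.397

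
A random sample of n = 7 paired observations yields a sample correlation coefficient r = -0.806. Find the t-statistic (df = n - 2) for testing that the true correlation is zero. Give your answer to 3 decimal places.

1 − r² = 1 − 0.649636 = 0.350364;  √(1−r²) = 0.591916
√(n−2) = √5 = 2.236068
t = r·√(n−2)/√(1−r²) = -0.806 · 2.236068 / 0.591916 = -3.045

-3.045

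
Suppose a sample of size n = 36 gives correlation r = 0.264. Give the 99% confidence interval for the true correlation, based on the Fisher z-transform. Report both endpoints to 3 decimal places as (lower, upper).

(-0.176, 0.616)

z_r = atanh(0.264) = 0.270403;  SE = 1/√(n−3) = 1/√33 = 0.174078
z-limits: 0.270403 ± 2.576·0.174078 = 0.270403 ± 0.448425 = [-0.178022, 0.718828]
ρ-limits: (tanh -0.178022, tanh 0.718828) = (-0.176, 0.616)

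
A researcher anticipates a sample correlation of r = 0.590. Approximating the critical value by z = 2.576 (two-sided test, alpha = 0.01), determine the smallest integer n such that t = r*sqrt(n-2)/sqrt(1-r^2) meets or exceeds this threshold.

r√(n−2)/√(1−r²) ≥ 2.576  ⇔  n−2 ≥ (2.576)²·(1−r²)/r²
(1−r²)/r² = (1−0.348100)/0.348100 = 1.8727
n ≥ 2 + 6.635776·1.8727 = 2 + 12.4268 = 14.4268
⌈14.4268⌉ = 15

15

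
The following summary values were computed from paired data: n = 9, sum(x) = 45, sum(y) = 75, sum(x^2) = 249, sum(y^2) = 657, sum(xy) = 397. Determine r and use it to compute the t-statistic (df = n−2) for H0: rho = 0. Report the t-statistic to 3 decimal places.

Numerator: nΣxy − (Σx)(Σy) = 9·397 − (45)(75) = 198
Denominator: √[(nΣx²−(Σx)²)(nΣy²−(Σy)²)]
  nΣx²−(Σx)² = 9·249 − 2025 = 216;  nΣy²−(Σy)² = 9·657 − 5625 = 288
  √(216·288) = √62208 = 249.4153
r = 198 / 249.4153 = 0.7939
t = r·√(n−2)/√(1−r²) = 0.7939·√7 / √(1−0.630277) = 2.100462 / 0.608049 = 3.454

3.454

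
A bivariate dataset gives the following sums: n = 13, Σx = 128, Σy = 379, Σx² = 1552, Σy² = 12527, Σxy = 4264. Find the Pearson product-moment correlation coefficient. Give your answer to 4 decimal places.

0.8108

S_xy = nΣxy − ΣxΣy = 13·4264 − 128·379 = 55432 − 48512 = 6920
S_xx = nΣx² − (Σx)² = 13·1552 − 128² = 20176 − 16384 = 3792
S_yy = nΣy² − (Σy)² = 13·12527 − 379² = 162851 − 143641 = 19210
r = S_xy / √(S_xx·S_yy) = 6920 / √(3792·19210) = 6920 / √72844320 = 6920 / 8534.8884 = 0.8108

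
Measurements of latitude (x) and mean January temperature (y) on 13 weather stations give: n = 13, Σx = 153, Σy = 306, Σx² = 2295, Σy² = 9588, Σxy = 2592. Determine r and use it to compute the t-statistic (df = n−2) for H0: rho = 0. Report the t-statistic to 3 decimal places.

Numerator: nΣxy − (Σx)(Σy) = 13·2592 − (153)(306) = -13122
Denominator: √[(nΣx²−(Σx)²)(nΣy²−(Σy)²)]
  nΣx²−(Σx)² = 13·2295 − 23409 = 6426;  nΣy²−(Σy)² = 13·9588 − 93636 = 31008
  √(6426·31008) = √199257408 = 14115.8566
r = -13122 / 14115.8566 = -0.9296
t = r·√(n−2)/√(1−r²) = -0.9296·√11 / √(1−0.864156) = -3.083134 / 0.368570 = -8.365

-8.365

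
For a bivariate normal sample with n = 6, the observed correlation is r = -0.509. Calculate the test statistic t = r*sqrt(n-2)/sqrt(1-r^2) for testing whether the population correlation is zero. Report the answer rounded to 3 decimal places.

-1.183

1 − r² = 1 − 0.259081 = 0.740919;  √(1−r²) = 0.860767
√(n−2) = √4 = 2.000000
t = r·√(n−2)/√(1−r²) = -0.509 · 2.000000 / 0.860767 = -1.183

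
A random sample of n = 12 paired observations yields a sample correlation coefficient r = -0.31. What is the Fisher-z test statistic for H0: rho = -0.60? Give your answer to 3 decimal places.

1.118

z_r = atanh(-0.31) = -0.320545,  z_0 = atanh(-0.60) = -0.693147
SE = 1/√(n−3) = 1/√9 = 0.333333
z = (z_r − z_0)/SE = (-0.320545 − (-0.693147)) / 0.333333 = 0.372602 / 0.333333 = 1.118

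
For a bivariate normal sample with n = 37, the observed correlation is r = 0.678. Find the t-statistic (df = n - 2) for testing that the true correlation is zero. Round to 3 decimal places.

1 − r² = 1 − 0.459684 = 0.540316;  √(1−r²) = 0.735062
√(n−2) = √35 = 5.916080
t = r·√(n−2)/√(1−r²) = 0.678 · 5.916080 / 0.735062 = 5.457

5.457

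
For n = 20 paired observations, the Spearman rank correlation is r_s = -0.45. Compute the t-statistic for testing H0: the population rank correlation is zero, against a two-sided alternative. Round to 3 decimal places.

1 − r_s² = 1 − 0.2025 = 0.7975;  √(1−r_s²) = 0.893029
√(n−2) = √18 = 4.242641
t = r_s·√(n−2)/√(1−r_s²) = -0.45 · 4.242641 / 0.893029 = -2.138

-2.138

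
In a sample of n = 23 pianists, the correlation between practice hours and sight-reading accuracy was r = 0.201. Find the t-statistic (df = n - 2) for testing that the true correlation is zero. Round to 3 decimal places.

t = r·√(n−2) / √(1−r²) with r = 0.201, n = 23
  = 0.201·√21 / √(1 − 0.040401)
  = 0.201·4.582576 / 0.979591
  = 0.921098 / 0.979591 = 0.940

0.940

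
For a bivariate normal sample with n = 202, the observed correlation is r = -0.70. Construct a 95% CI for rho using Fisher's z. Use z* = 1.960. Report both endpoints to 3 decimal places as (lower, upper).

z_r = atanh(-0.70) = -0.867301;  SE = 1/√(n−3) = 1/√199 = 0.070888
z-limits: -0.867301 ± 1.960·0.070888 = -0.867301 ± 0.138940 = [-1.006241, -0.728361]
ρ-limits: (tanh -1.006241, tanh -0.728361) = (-0.764, -0.622)

(-0.764, -0.622)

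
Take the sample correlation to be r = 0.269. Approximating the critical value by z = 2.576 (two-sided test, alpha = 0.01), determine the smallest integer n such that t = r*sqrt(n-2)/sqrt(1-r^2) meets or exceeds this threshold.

Need r·√(n−2)/√(1−r²) ≥ 2.576
√(n−2) ≥ 2.576·√(1−0.072361) / 0.269 = 2.576·0.963140 / 0.269 = 9.2232
n−2 ≥ 85.0674  ⇒  n ≥ 87.0674
Smallest integer n = 88

88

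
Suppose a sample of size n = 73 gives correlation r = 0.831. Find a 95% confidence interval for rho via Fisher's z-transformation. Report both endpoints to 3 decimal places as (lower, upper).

(0.743, 0.891)

z_r = atanh(0.831) = 1.191359;  SE = 1/√(n−3) = 1/√70 = 0.119523
z-limits: 1.191359 ± 1.960·0.119523 = 1.191359 ± 0.234265 = [0.957094, 1.425624]
ρ-limits: (tanh 0.957094, tanh 1.425624) = (0.743, 0.891)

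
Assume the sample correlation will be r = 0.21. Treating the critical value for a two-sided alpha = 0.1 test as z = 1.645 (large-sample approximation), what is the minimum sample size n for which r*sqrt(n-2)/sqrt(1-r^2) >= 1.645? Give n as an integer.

61

Need r·√(n−2)/√(1−r²) ≥ 1.645
√(n−2) ≥ 1.645·√(1−0.0441) / 0.21 = 1.645·0.977701 / 0.21 = 7.6587
n−2 ≥ 58.6557  ⇒  n ≥ 60.6557
Smallest integer n = 61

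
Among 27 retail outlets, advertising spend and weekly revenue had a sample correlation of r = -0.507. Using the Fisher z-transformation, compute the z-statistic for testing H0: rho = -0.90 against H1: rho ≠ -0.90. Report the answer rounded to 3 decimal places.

Fisher z: atanh(-0.507) = -0.558684, atanh(-0.90) = -1.472219
z = (z_r − z_0)·√(n−3) = (-0.558684 − (-1.472219))·√24 = 0.913535 · 4.898979 = 4.475

4.475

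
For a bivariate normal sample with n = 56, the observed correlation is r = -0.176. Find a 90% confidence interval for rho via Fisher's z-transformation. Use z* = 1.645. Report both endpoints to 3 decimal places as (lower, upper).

Fisher z: z_r = atanh(r) = ½·ln((1+(-0.176))/(1−(-0.176))) = -0.177852
SE(z) = 1/√(n−3) = 1/√53 = 0.137361
90% ⇒ z* = 1.645; margin = 1.645·0.137361 = 0.225959
CI on z-scale: (-0.403811, 0.048107)
Back-transform: tanh(-0.403811) = -0.383205, tanh(0.048107) = 0.048070

(-0.383, 0.048)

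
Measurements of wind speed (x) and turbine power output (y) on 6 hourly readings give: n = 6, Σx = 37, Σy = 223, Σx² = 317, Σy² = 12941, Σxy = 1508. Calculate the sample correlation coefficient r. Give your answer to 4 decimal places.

0.2066

Numerator: nΣxy − (Σx)(Σy) = 6·1508 − (37)(223) = 797
Denominator: √[(nΣx²−(Σx)²)(nΣy²−(Σy)²)]
  nΣx²−(Σx)² = 6·317 − 1369 = 533;  nΣy²−(Σy)² = 6·12941 − 49729 = 27917
  √(533·27917) = √14879761 = 3857.4293
r = 797 / 3857.4293 = 0.2066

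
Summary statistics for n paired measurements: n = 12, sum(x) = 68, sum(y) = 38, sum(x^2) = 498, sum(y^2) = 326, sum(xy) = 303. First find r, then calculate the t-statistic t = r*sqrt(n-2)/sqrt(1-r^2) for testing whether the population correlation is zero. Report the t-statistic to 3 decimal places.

Numerator: nΣxy − (Σx)(Σy) = 12·303 − (68)(38) = 1052
Denominator: √[(nΣx²−(Σx)²)(nΣy²−(Σy)²)]
  nΣx²−(Σx)² = 12·498 − 4624 = 1352;  nΣy²−(Σy)² = 12·326 − 1444 = 2468
  √(1352·2468) = √3336736 = 1826.6735
r = 1052 / 1826.6735 = 0.5759
t = r·√(n−2)/√(1−r²) = 0.5759·√10 / √(1−0.331661) = 1.821156 / 0.817520 = 2.228

2.228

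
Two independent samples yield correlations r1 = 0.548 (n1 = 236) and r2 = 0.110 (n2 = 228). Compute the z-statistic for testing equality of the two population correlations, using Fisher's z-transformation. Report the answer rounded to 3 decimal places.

Fisher z-transforms: z1 = atanh(0.548) = 0.615518, z2 = atanh(0.110) = 0.110447; difference d = 0.505071
Var(d) = 1/233 + 1/225 = 0.0042918 + 0.0044444 = 0.0087362
z = d/√Var(d) = 0.505071 / √0.0087362 = 0.505071 / 0.093468 = 5.404

5.404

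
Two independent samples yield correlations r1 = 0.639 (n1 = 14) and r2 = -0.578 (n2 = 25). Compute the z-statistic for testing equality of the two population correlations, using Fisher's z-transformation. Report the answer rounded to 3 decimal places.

Fisher z-transforms: z1 = atanh(0.639) = 0.756482, z2 = atanh(-0.578) = -0.659454; difference d = 1.415936
Var(d) = 1/11 + 1/22 = 0.0909091 + 0.0454545 = 0.1363636
z = d/√Var(d) = 1.415936 / √0.1363636 = 1.415936 / 0.369274 = 3.834

3.834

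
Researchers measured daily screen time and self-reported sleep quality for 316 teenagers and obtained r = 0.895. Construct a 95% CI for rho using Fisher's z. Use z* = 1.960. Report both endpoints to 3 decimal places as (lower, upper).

Fisher z: z_r = atanh(r) = ½·ln((1+0.895)/(1−0.895)) = 1.446507
SE(z) = 1/√(n−3) = 1/√313 = 0.056523
95% ⇒ z* = 1.960; margin = 1.960·0.056523 = 0.110785
CI on z-scale: (1.335722, 1.557292)
Back-transform: tanh(1.335722) = 0.870641, tanh(1.557292) = 0.914981

(0.871, 0.915)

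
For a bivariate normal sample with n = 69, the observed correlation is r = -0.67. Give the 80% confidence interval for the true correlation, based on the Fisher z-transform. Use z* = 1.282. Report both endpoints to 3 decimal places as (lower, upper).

z_r = atanh(-0.67) = -0.810743;  SE = 1/√(n−3) = 1/√66 = 0.123091
z-limits: -0.810743 ± 1.282·0.123091 = -0.810743 ± 0.157803 = [-0.968546, -0.652940]
ρ-limits: (tanh -0.968546, tanh -0.652940) = (-0.748, -0.574)

(-0.748, -0.574)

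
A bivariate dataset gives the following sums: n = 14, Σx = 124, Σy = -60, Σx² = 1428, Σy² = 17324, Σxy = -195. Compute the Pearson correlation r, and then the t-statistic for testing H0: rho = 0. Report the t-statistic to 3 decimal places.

0.496

Numerator: nΣxy − (Σx)(Σy) = 14·(-195) − (124)(-60) = 4710
Denominator: √[(nΣx²−(Σx)²)(nΣy²−(Σy)²)]
  nΣx²−(Σx)² = 14·1428 − 15376 = 4616;  nΣy²−(Σy)² = 14·17324 − 3600 = 238936
  √(4616·238936) = √1102928576 = 33210.3685
r = 4710 / 33210.3685 = 0.1418
t = r·√(n−2)/√(1−r²) = 0.1418·√12 / √(1−0.020107) = 0.491210 / 0.989895 = 0.496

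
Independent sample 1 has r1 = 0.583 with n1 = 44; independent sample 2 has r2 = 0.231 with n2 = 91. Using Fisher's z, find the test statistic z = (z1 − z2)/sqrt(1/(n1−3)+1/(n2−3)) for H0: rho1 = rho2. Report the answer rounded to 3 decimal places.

Fisher z-transforms: z1 = atanh(0.583) = 0.666995, z2 = atanh(0.231) = 0.235246; difference d = 0.431749
Var(d) = 1/41 + 1/88 = 0.0243902 + 0.0113636 = 0.0357538
z = d/√Var(d) = 0.431749 / √0.0357538 = 0.431749 / 0.189087 = 2.283

2.283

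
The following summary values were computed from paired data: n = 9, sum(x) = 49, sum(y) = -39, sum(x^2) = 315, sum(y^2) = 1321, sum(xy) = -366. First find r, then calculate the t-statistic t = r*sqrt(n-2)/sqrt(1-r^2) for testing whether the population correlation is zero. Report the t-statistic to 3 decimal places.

S_xy = nΣxy − ΣxΣy = 9·(-366) − 49·(-39) = -3294 − (-1911) = -1383
S_xx = nΣx² − (Σx)² = 9·315 − 49² = 2835 − 2401 = 434
S_yy = nΣy² − (Σy)² = 9·1321 − (-39)² = 11889 − 1521 = 10368
r = S_xy / √(S_xx·S_yy) = -1383 / √(434·10368) = -1383 / √4499712 = -1383 / 2121.2525 = -0.6520
t = r·√(n−2)/√(1−r²) = -0.6520·√7 / √(1−0.425104) = -1.725030 / 0.758219 = -2.275

-2.275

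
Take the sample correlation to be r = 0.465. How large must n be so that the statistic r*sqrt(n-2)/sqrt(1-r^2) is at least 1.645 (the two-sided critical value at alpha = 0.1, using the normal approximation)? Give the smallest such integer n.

12

Need r·√(n−2)/√(1−r²) ≥ 1.645
√(n−2) ≥ 1.645·√(1−0.216225) / 0.465 = 1.645·0.885311 / 0.465 = 3.1319
n−2 ≥ 9.8088  ⇒  n ≥ 11.8088
Smallest integer n = 12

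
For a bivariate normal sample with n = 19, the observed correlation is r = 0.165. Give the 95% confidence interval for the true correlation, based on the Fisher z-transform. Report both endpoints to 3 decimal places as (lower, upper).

(-0.313, 0.576)

Fisher z: z_r = atanh(r) = ½·ln((1+0.165)/(1−0.165)) = 0.166522
SE(z) = 1/√(n−3) = 1/√16 = 0.250000
95% ⇒ z* = 1.960; margin = 1.960·0.250000 = 0.490000
CI on z-scale: (-0.323478, 0.656522)
Back-transform: tanh(-0.323478) = -0.312648, tanh(0.656522) = 0.576044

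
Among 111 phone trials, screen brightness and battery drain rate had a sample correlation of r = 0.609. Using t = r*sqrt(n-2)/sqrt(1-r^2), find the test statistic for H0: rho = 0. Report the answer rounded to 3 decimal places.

t = r·√(n−2) / √(1−r²) with r = 0.609, n = 111
  = 0.609·√109 / √(1 − 0.370881)
  = 0.609·10.440307 / 0.793170
  = 6.358147 / 0.793170 = 8.016

8.016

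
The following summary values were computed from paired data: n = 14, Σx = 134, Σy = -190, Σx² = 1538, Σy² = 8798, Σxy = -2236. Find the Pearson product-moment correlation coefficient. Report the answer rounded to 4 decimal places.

Numerator: nΣxy − (Σx)(Σy) = 14·(-2236) − (134)(-190) = -5844
Denominator: √[(nΣx²−(Σx)²)(nΣy²−(Σy)²)]
  nΣx²−(Σx)² = 14·1538 − 17956 = 3576;  nΣy²−(Σy)² = 14·8798 − 36100 = 87072
  √(3576·87072) = √311369472 = 17645.6644
r = -5844 / 17645.6644 = -0.3312

-0.3312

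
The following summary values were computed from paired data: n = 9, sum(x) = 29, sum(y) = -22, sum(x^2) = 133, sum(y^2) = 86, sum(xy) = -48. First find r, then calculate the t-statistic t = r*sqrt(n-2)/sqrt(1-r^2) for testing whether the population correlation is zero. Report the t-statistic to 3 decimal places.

2.210

Numerator: nΣxy − (Σx)(Σy) = 9·(-48) − (29)(-22) = 206
Denominator: √[(nΣx²−(Σx)²)(nΣy²−(Σy)²)]
  nΣx²−(Σx)² = 9·133 − 841 = 356;  nΣy²−(Σy)² = 9·86 − 484 = 290
  √(356·290) = √103240 = 321.3098
r = 206 / 321.3098 = 0.6411
t = r·√(n−2)/√(1−r²) = 0.6411·√7 / √(1−0.411009) = 1.696191 / 0.767457 = 2.210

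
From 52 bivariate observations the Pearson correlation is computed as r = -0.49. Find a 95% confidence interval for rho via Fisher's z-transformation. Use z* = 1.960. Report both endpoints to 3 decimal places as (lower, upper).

Fisher z: z_r = atanh(r) = ½·ln((1+(-0.49))/(1−(-0.49))) = -0.536060
SE(z) = 1/√(n−3) = 1/√49 = 0.142857
95% ⇒ z* = 1.960; margin = 1.960·0.142857 = 0.280000
CI on z-scale: (-0.816060, -0.256060)
Back-transform: tanh(-0.816060) = -0.672920, tanh(-0.256060) = -0.250607

(-0.673, -0.251)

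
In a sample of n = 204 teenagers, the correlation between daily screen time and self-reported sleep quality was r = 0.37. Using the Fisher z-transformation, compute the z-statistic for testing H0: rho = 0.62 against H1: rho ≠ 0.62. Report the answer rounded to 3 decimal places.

-4.772

Fisher z: atanh(0.37) = 0.388423, atanh(0.62) = 0.725005
z = (z_r − z_0)·√(n−3) = (0.388423 − 0.725005)·√201 = -0.336582 · 14.177447 = -4.772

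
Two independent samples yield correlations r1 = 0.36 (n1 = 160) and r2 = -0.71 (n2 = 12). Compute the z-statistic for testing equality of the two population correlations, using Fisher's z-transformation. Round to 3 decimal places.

3.688

z1 = atanh(0.36) = 0.376886,  z2 = atanh(-0.71) = -0.887184
SE = √(1/(n1−3) + 1/(n2−3)) = √(1/157 + 1/9) = √(0.0063694 + 0.1111111) = √0.1174805 = 0.342754
z = (z1 − z2)/SE = (0.376886 − (-0.887184)) / 0.342754 = 1.264070 / 0.342754 = 3.688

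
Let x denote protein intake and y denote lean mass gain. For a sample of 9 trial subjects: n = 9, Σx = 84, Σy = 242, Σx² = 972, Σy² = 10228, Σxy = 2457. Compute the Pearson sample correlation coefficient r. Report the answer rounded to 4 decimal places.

Numerator: nΣxy − (Σx)(Σy) = 9·2457 − (84)(242) = 1785
Denominator: √[(nΣx²−(Σx)²)(nΣy²−(Σy)²)]
  nΣx²−(Σx)² = 9·972 − 7056 = 1692;  nΣy²−(Σy)² = 9·10228 − 58564 = 33488
  √(1692·33488) = √56661696 = 7527.3964
r = 1785 / 7527.3964 = 0.2371

0.2371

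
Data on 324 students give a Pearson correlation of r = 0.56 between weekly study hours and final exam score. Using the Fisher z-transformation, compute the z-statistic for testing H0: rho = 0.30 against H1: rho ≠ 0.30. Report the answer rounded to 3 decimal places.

Fisher z: atanh(0.56) = 0.632833, atanh(0.30) = 0.309520
z = (z_r − z_0)·√(n−3) = (0.632833 − 0.309520)·√321 = 0.323313 · 17.916473 = 5.793

5.793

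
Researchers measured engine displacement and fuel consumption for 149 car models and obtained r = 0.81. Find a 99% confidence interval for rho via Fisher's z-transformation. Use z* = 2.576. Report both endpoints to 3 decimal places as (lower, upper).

(0.723, 0.872)

z_r = atanh(0.81) = 1.127029;  SE = 1/√(n−3) = 1/√146 = 0.082761
z-limits: 1.127029 ± 2.576·0.082761 = 1.127029 ± 0.213192 = [0.913837, 1.340221]
ρ-limits: (tanh 0.913837, tanh 1.340221) = (0.723, 0.872)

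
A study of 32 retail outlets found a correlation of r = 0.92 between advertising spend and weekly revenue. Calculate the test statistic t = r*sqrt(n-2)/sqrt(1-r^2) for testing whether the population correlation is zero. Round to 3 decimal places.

12.857

1 − r² = 1 − 0.8464 = 0.1536;  √(1−r²) = 0.391918
√(n−2) = √30 = 5.477226
t = r·√(n−2)/√(1−r²) = 0.92 · 5.477226 / 0.391918 = 12.857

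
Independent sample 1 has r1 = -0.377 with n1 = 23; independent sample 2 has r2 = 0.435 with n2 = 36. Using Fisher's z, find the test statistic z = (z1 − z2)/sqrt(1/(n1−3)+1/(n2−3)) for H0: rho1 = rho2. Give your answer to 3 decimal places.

z1 = atanh(-0.377) = -0.396558,  z2 = atanh(0.435) = 0.466047
SE = √(1/(n1−3) + 1/(n2−3)) = √(1/20 + 1/33) = √(0.0500000 + 0.0303030) = √0.0803030 = 0.283378
z = (z1 − z2)/SE = (-0.396558 − 0.466047) / 0.283378 = -0.862605 / 0.283378 = -3.044

-3.044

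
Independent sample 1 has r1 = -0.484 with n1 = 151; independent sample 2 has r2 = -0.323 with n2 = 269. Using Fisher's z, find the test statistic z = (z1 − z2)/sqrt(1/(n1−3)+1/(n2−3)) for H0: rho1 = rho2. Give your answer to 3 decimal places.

-1.884

z1 = atanh(-0.484) = -0.528195,  z2 = atanh(-0.323) = -0.334993
SE = √(1/(n1−3) + 1/(n2−3)) = √(1/148 + 1/266) = √(0.0067568 + 0.0037594) = √0.0105162 = 0.102549
z = (z1 − z2)/SE = (-0.528195 − (-0.334993)) / 0.102549 = -0.193202 / 0.102549 = -1.884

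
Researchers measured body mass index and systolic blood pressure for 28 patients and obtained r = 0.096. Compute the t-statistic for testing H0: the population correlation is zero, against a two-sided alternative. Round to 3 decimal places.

t = r·√(n−2) / √(1−r²) with r = 0.096, n = 28
  = 0.096·√26 / √(1 − 0.009216)
  = 0.096·5.099020 / 0.995381
  = 0.489506 / 0.995381 = 0.492

0.492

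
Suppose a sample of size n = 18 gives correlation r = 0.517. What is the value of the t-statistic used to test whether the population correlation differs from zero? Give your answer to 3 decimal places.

1 − r² = 1 − 0.267289 = 0.732711;  √(1−r²) = 0.855985
√(n−2) = √16 = 4.000000
t = r·√(n−2)/√(1−r²) = 0.517 · 4.000000 / 0.855985 = 2.416

2.416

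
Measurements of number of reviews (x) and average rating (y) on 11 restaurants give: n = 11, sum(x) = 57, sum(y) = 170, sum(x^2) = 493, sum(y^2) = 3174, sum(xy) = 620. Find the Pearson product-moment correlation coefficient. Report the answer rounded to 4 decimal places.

-0.7937

Numerator: nΣxy − (Σx)(Σy) = 11·620 − (57)(170) = -2870
Denominator: √[(nΣx²−(Σx)²)(nΣy²−(Σy)²)]
  nΣx²−(Σx)² = 11·493 − 3249 = 2174;  nΣy²−(Σy)² = 11·3174 − 28900 = 6014
  √(2174·6014) = √13074436 = 3615.8590
r = -2870 / 3615.8590 = -0.7937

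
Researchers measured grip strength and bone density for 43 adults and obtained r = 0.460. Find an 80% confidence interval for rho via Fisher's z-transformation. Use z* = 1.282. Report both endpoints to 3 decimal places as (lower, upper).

(0.286, 0.604)

Fisher z: z_r = atanh(r) = ½·ln((1+0.460)/(1−0.460)) = 0.497311
SE(z) = 1/√(n−3) = 1/√40 = 0.158114
80% ⇒ z* = 1.282; margin = 1.282·0.158114 = 0.202702
CI on z-scale: (0.294609, 0.700013)
Back-transform: tanh(0.294609) = 0.286371, tanh(0.700013) = 0.604376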